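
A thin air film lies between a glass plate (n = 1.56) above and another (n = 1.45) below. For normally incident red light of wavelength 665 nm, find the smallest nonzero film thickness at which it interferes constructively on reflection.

Top surface (1.56 → 1.0): reflection off a lower-index medium gives no phase shift.
Bottom surface (1.0 → 1.45): reflection off a higher-index medium gives a half-wave phase shift.
Exactly one π shift → a net half-wave offset.
For bright reflection here: 2 n t = (m + ½) λ.
Minimum at m = 0: t = λ / (4 n) = 665 / (4 × 1.0) = 166 nm.

166 nm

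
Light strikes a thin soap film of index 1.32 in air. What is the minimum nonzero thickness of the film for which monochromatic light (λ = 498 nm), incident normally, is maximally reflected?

At the upper boundary (n = 1.0 to n = 1.32) the reflected ray undergoes a half-wave phase shift.
Bottom surface (1.32 → 1.0): reflection off a lower-index medium gives no phase shift.
The two reflections differ by half a wavelength.
So the condition for constructive reflection is 2 n t = (m + ½) λ.
Minimum at m = 0: t = λ / (4 n) = 498 / (4 × 1.32) = 94.3 nm.

94.3 nm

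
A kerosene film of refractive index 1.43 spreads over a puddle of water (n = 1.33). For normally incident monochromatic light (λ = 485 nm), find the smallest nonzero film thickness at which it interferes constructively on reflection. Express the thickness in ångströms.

848 Å

Ray reflecting at the top interface goes from n = 1.0 toward n = 1.43: a half-wave phase shift.
Ray reflecting at the bottom interface goes from n = 1.43 toward n = 1.33: no phase shift.
Exactly one π shift → a net half-wave offset.
So the condition for constructive reflection is 2 n t = (m + ½) λ.
Minimum at m = 0: t = λ / (4 n) = 485 / (4 × 1.43) = 84.8 nm.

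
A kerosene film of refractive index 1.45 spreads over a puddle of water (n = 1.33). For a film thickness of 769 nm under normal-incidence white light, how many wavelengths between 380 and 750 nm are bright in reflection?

3

Top surface (1.0 → 1.45): reflection off a higher-index medium gives a half-wave phase shift.
Bottom surface (1.45 → 1.33): reflection off a lower-index medium gives no phase shift.
Net: one phase inversion between the two reflected rays.
With one net inversion, constructive interference in reflection requires 2 n t = (m + ½) λ.
λ = 2 n t / (m + ½) = 2230 / (m + ½) nm.
m=2: 892 nm (IR); m=3: 637 nm (visible); m=4: 496 nm (visible); m=5: 405 nm (visible); m=6: 343 nm (UV).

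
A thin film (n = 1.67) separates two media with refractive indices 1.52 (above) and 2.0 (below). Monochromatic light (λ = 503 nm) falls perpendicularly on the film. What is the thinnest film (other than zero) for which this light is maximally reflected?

At the upper boundary (n = 1.52 to n = 1.67) the reflected ray undergoes a half-wave phase shift.
Bottom surface (1.67 → 2.0): reflection off a higher-index medium gives a half-wave phase shift.
Zero or two π shifts → no net half-wave offset.
With no net inversion, constructive interference in reflection requires 2 n t = m λ.
Minimum nonzero at m = 1: t = λ / (2 n) = 503 / (2 × 1.67) = 151 nm.

151 nm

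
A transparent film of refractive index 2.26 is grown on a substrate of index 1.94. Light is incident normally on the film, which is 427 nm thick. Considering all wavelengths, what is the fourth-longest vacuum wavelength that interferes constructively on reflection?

551 nm

Top surface (1.0 → 2.26): reflection off a higher-index medium gives a half-wave phase shift.
Bottom surface (2.26 → 1.94): reflection off a lower-index medium gives no phase shift.
Net: one phase inversion between the two reflected rays.
For bright reflection here: 2 n t = (m + ½) λ.
λ = 2 n t / (m + ½). The fourth-longest wavelength is m = 3: λ = 2 × 2.26 × 427 / 3.50 = 551 nm.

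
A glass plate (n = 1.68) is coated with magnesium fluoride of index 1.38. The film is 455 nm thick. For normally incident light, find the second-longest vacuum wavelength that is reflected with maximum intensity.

628 nm

Ray reflecting at the top interface goes from n = 1.0 toward n = 1.38: a half-wave phase shift.
Ray reflecting at the bottom interface goes from n = 1.38 toward n = 1.68: a half-wave phase shift.
The two reflections carry the same phase change, so no net offset.
With no net inversion, constructive interference in reflection requires 2 n t = m λ.
λ = 2 n t / m. The second-longest wavelength is m = 2: λ = 2 × 1.38 × 455 / 2.00 = 628 nm.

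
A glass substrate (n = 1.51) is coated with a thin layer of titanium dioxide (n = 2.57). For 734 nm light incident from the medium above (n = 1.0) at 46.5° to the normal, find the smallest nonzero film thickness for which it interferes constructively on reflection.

Ray reflecting at the top interface goes from n = 1.0 toward n = 2.57: a half-wave phase shift.
Ray reflecting at the bottom interface goes from n = 2.57 toward n = 1.51: no phase shift.
The two reflections differ by half a wavelength.
So the condition for constructive reflection is 2 n t cos θ_r = (m + ½) λ.
Snell's law: 1.0 sin 46.5° = 2.57 sin θ_r → sin θ_r = 0.282, cos θ_r = 0.959.
Minimum at m = 0: t = λ / (4 n cos θ_r) = 734 / (4 × 2.57 × 0.959) = 74.4 nm.

74.4 nm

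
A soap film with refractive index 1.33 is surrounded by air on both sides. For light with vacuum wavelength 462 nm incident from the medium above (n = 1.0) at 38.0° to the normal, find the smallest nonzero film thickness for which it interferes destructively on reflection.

196 nm

At the upper boundary (n = 1.0 to n = 1.33) the reflected ray undergoes a half-wave phase shift.
At the lower boundary (n = 1.33 to n = 1.0) the reflected ray undergoes no phase shift.
The two reflections differ by half a wavelength.
For dark reflection here: 2 n t cos θ_r = m λ.
Snell's law: 1.0 sin 38.0° = 1.33 sin θ_r → sin θ_r = 0.463, cos θ_r = 0.886.
Minimum nonzero at m = 1: t = λ / (2 n cos θ_r) = 462 / (2 × 1.33 × 0.886) = 196 nm.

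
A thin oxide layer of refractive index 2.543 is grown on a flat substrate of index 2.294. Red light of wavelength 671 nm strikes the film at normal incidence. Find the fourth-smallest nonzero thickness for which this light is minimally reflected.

Ray reflecting at the top interface goes from n = 1.0 toward n = 2.543: a half-wave phase shift.
Bottom surface (2.543 → 2.294): reflection off a lower-index medium gives no phase shift.
The two reflections differ by half a wavelength.
With one net inversion, destructive interference in reflection requires 2 n t = m λ.
The fourth-smallest nonzero thickness corresponds to m = 4: t = m λ / (2 n) = 4.00 × 671 / (2 × 2.543) = 528 nm.

528 nm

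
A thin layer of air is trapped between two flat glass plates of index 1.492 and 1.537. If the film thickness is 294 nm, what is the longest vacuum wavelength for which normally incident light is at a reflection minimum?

588 nm

At the upper boundary (n = 1.492 to n = 1.0) the reflected ray undergoes no phase shift.
Bottom surface (1.0 → 1.537): reflection off a higher-index medium gives a half-wave phase shift.
Exactly one π shift → a net half-wave offset.
With one net inversion, destructive interference in reflection requires 2 n t = m λ.
λ = 2 n t / m. The longest wavelength is m = 1: λ = 2 × 1.0 × 294 / 1.00 = 588 nm.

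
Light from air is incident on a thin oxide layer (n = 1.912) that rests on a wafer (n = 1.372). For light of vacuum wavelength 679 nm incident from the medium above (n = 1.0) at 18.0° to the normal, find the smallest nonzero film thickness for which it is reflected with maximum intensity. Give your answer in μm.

0.0900 μm

Ray reflecting at the top interface goes from n = 1.0 toward n = 1.912: a half-wave phase shift.
Bottom surface (1.912 → 1.372): reflection off a lower-index medium gives no phase shift.
Net: one phase inversion between the two reflected rays.
For bright reflection here: 2 n t cos θ_r = (m + ½) λ.
Snell's law: 1.0 sin 18.0° = 1.912 sin θ_r → sin θ_r = 0.162, cos θ_r = 0.987.
Minimum at m = 0: t = λ / (4 n cos θ_r) = 679 / (4 × 1.912 × 0.987) = 90.0 nm.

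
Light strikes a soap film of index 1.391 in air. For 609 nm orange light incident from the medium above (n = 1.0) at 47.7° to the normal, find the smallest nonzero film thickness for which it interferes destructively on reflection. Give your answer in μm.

Ray reflecting at the top interface goes from n = 1.0 toward n = 1.391: a half-wave phase shift.
Ray reflecting at the bottom interface goes from n = 1.391 toward n = 1.0: no phase shift.
The two reflections differ by half a wavelength.
So the condition for destructive reflection is 2 n t cos θ_r = m λ.
Snell's law: 1.0 sin 47.7° = 1.391 sin θ_r → sin θ_r = 0.532, cos θ_r = 0.847.
Minimum nonzero at m = 1: t = λ / (2 n cos θ_r) = 609 / (2 × 1.391 × 0.847) = 258 nm.

0.258 μm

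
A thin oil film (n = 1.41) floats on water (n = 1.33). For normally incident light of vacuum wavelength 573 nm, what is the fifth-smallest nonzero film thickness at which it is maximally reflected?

At the upper boundary (n = 1.0 to n = 1.41) the reflected ray undergoes a half-wave phase shift.
Ray reflecting at the bottom interface goes from n = 1.41 toward n = 1.33: no phase shift.
Exactly one π shift → a net half-wave offset.
For strong reflection here: 2 n t = (m + ½) λ.
The fifth-smallest nonzero thickness corresponds to m = 4: t = (m + ½) λ / (2 n) = 4.50 × 573 / (2 × 1.41) = 914 nm.

914 nm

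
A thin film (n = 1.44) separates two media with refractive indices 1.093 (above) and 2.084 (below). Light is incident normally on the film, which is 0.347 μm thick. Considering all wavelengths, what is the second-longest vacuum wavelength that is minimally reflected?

Ray reflecting at the top interface goes from n = 1.093 toward n = 1.44: a half-wave phase shift.
At the lower boundary (n = 1.44 to n = 2.084) the reflected ray undergoes a half-wave phase shift.
Zero or two π shifts → no net half-wave offset.
With no net inversion, destructive interference in reflection requires 2 n t = (m + ½) λ.
λ = 2 n t / (m + ½). The second-longest wavelength is m = 1: λ = 2 × 1.44 × 347 / 1.50 = 666 nm.

666 nm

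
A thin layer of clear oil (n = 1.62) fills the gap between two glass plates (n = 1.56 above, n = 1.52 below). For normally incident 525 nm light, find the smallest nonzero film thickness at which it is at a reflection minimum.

Ray reflecting at the top interface goes from n = 1.56 toward n = 1.62: a half-wave phase shift.
At the lower boundary (n = 1.62 to n = 1.52) the reflected ray undergoes no phase shift.
Net: one phase inversion between the two reflected rays.
So the condition for destructive reflection is 2 n t = m λ.
Minimum nonzero at m = 1: t = λ / (2 n) = 525 / (2 × 1.62) = 162 nm.

162 nm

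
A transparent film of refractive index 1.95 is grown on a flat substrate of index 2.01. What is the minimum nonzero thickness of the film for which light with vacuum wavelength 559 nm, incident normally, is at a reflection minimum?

At the upper boundary (n = 1.0 to n = 1.95) the reflected ray undergoes a half-wave phase shift.
Bottom surface (1.95 → 2.01): reflection off a higher-index medium gives a half-wave phase shift.
Net: no relative phase inversion (both shifts match).
So the condition for destructive reflection is 2 n t = (m + ½) λ.
Minimum at m = 0: t = λ / (4 n) = 559 / (4 × 1.95) = 71.7 nm.

71.7 nm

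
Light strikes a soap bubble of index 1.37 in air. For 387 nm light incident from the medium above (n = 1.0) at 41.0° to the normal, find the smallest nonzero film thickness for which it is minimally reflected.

Top surface (1.0 → 1.37): reflection off a higher-index medium gives a half-wave phase shift.
Bottom surface (1.37 → 1.0): reflection off a lower-index medium gives no phase shift.
Exactly one π shift → a net half-wave offset.
So the condition for destructive reflection is 2 n t cos θ_r = m λ.
Snell's law: 1.0 sin 41.0° = 1.37 sin θ_r → sin θ_r = 0.479, cos θ_r = 0.878.
Minimum nonzero at m = 1: t = λ / (2 n cos θ_r) = 387 / (2 × 1.37 × 0.878) = 161 nm.

161 nm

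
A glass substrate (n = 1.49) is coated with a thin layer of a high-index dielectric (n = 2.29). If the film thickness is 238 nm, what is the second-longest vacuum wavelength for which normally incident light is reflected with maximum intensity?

727 nm

Top surface (1.0 → 2.29): reflection off a higher-index medium gives a half-wave phase shift.
Ray reflecting at the bottom interface goes from n = 2.29 toward n = 1.49: no phase shift.
Exactly one π shift → a net half-wave offset.
With one net inversion, constructive interference in reflection requires 2 n t = (m + ½) λ.
λ = 2 n t / (m + ½). The second-longest wavelength is m = 1: λ = 2 × 2.29 × 238 / 1.50 = 727 nm.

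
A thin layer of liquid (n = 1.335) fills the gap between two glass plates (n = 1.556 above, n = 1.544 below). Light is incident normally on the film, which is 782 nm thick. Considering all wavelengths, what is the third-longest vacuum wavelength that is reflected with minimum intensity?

696 nm

Top surface (1.556 → 1.335): reflection off a lower-index medium gives no phase shift.
Ray reflecting at the bottom interface goes from n = 1.335 toward n = 1.544: a half-wave phase shift.
Exactly one π shift → a net half-wave offset.
For dark reflection here: 2 n t = m λ.
λ = 2 n t / m. The third-longest wavelength is m = 3: λ = 2 × 1.335 × 782 / 3.00 = 696 nm.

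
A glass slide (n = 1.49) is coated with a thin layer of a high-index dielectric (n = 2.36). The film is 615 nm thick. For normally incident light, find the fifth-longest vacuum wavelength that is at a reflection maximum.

At the upper boundary (n = 1.0 to n = 2.36) the reflected ray undergoes a half-wave phase shift.
At the lower boundary (n = 2.36 to n = 1.49) the reflected ray undergoes no phase shift.
The two reflections differ by half a wavelength.
So the condition for constructive reflection is 2 n t = (m + ½) λ.
λ = 2 n t / (m + ½). The fifth-longest wavelength is m = 4: λ = 2 × 2.36 × 615 / 4.50 = 645 nm.

645 nm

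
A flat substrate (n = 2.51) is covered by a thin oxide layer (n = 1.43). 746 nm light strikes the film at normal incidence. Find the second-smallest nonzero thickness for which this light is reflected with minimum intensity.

Top surface (1.0 → 1.43): reflection off a higher-index medium gives a half-wave phase shift.
Bottom surface (1.43 → 2.51): reflection off a higher-index medium gives a half-wave phase shift.
Net: no relative phase inversion (both shifts match).
For minimum reflection here: 2 n t = (m + ½) λ.
The second-smallest nonzero thickness corresponds to m = 1: t = (m + ½) λ / (2 n) = 1.50 × 746 / (2 × 1.43) = 391 nm.

391 nm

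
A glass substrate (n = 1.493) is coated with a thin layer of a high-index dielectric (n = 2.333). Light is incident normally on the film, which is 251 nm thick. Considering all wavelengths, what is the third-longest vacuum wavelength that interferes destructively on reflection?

390 nm

Ray reflecting at the top interface goes from n = 1.0 toward n = 2.333: a half-wave phase shift.
Ray reflecting at the bottom interface goes from n = 2.333 toward n = 1.493: no phase shift.
The two reflections differ by half a wavelength.
So the condition for destructive reflection is 2 n t = m λ.
λ = 2 n t / m. The third-longest wavelength is m = 3: λ = 2 × 2.333 × 251 / 3.00 = 390 nm.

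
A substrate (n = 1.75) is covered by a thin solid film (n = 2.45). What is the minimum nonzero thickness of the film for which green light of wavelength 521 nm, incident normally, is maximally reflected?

53.2 nm

Ray reflecting at the top interface goes from n = 1.0 toward n = 2.45: a half-wave phase shift.
Ray reflecting at the bottom interface goes from n = 2.45 toward n = 1.75: no phase shift.
The two reflections differ by half a wavelength.
So the condition for constructive reflection is 2 n t = (m + ½) λ.
Minimum at m = 0: t = λ / (4 n) = 521 / (4 × 2.45) = 53.2 nm.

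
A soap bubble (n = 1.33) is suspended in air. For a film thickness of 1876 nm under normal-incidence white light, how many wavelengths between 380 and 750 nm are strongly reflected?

6

At the upper boundary (n = 1.0 to n = 1.33) the reflected ray undergoes a half-wave phase shift.
At the lower boundary (n = 1.33 to n = 1.0) the reflected ray undergoes no phase shift.
Net: one phase inversion between the two reflected rays.
So the condition for constructive reflection is 2 n t = (m + ½) λ.
λ = 2 n t / (m + ½) = 4990 / (m + ½) nm.
m=6: 768 nm (IR); m=7: 665 nm (visible); m=8: 587 nm (visible); m=9: 525 nm (visible); m=10: 475 nm (visible); m=11: 434 nm (visible); m=12: 399 nm (visible); m=13: 370 nm (UV).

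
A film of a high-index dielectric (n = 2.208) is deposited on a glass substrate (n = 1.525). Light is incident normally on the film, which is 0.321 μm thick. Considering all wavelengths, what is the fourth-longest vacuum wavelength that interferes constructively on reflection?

405 nm

Ray reflecting at the top interface goes from n = 1.0 toward n = 2.208: a half-wave phase shift.
At the lower boundary (n = 2.208 to n = 1.525) the reflected ray undergoes no phase shift.
Exactly one π shift → a net half-wave offset.
So the condition for constructive reflection is 2 n t = (m + ½) λ.
λ = 2 n t / (m + ½). The fourth-longest wavelength is m = 3: λ = 2 × 2.208 × 321 / 3.50 = 405 nm.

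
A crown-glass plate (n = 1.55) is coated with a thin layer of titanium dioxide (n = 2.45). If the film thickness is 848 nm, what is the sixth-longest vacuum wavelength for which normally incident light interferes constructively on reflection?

755 nm

Top surface (1.0 → 2.45): reflection off a higher-index medium gives a half-wave phase shift.
Ray reflecting at the bottom interface goes from n = 2.45 toward n = 1.55: no phase shift.
Net: one phase inversion between the two reflected rays.
For bright reflection here: 2 n t = (m + ½) λ.
λ = 2 n t / (m + ½). The sixth-longest wavelength is m = 5: λ = 2 × 2.45 × 848 / 5.50 = 755 nm.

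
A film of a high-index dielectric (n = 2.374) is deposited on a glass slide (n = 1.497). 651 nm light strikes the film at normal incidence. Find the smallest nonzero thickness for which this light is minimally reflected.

At the upper boundary (n = 1.0 to n = 2.374) the reflected ray undergoes a half-wave phase shift.
Ray reflecting at the bottom interface goes from n = 2.374 toward n = 1.497: no phase shift.
The two reflections differ by half a wavelength.
So the condition for destructive reflection is 2 n t = m λ.
The smallest nonzero thickness corresponds to m = 1: t = m λ / (2 n) = 1.00 × 651 / (2 × 2.374) = 137 nm.

137 nm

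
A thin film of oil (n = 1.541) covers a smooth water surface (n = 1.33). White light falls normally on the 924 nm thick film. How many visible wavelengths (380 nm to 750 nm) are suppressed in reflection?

4

Top surface (1.0 → 1.541): reflection off a higher-index medium gives a half-wave phase shift.
Bottom surface (1.541 → 1.33): reflection off a lower-index medium gives no phase shift.
Exactly one π shift → a net half-wave offset.
So the condition for destructive reflection is 2 n t = m λ.
λ = 2 n t / m = 2848 / m nm.
m=3: 949 nm (IR); m=4: 712 nm (visible); m=5: 570 nm (visible); m=6: 475 nm (visible); m=7: 407 nm (visible); m=8: 356 nm (UV).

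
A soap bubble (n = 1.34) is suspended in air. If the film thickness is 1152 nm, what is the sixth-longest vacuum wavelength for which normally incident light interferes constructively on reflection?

561 nm

Ray reflecting at the top interface goes from n = 1.0 toward n = 1.34: a half-wave phase shift.
Bottom surface (1.34 → 1.0): reflection off a lower-index medium gives no phase shift.
The two reflections differ by half a wavelength.
For maximum reflection here: 2 n t = (m + ½) λ.
λ = 2 n t / (m + ½). The sixth-longest wavelength is m = 5: λ = 2 × 1.34 × 1152 / 5.50 = 561 nm.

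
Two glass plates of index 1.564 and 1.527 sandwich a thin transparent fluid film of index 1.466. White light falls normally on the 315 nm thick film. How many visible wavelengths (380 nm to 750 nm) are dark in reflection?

1

Top surface (1.564 → 1.466): reflection off a lower-index medium gives no phase shift.
Ray reflecting at the bottom interface goes from n = 1.466 toward n = 1.527: a half-wave phase shift.
Net: one phase inversion between the two reflected rays.
So the condition for destructive reflection is 2 n t = m λ.
λ = 2 n t / m = 924 / m nm.
m=1: 924 nm (IR); m=2: 462 nm (visible); m=3: 308 nm (UV).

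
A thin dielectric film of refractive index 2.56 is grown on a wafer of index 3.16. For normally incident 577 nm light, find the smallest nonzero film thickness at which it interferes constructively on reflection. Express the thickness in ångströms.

At the upper boundary (n = 1.0 to n = 2.56) the reflected ray undergoes a half-wave phase shift.
At the lower boundary (n = 2.56 to n = 3.16) the reflected ray undergoes a half-wave phase shift.
The two reflections carry the same phase change, so no net offset.
So the condition for constructive reflection is 2 n t = m λ.
Minimum nonzero at m = 1: t = λ / (2 n) = 577 / (2 × 2.56) = 113 nm.

1127 Å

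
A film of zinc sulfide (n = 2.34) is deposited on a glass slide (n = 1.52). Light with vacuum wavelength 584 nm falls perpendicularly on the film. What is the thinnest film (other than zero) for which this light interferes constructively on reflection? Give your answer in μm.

Top surface (1.0 → 2.34): reflection off a higher-index medium gives a half-wave phase shift.
At the lower boundary (n = 2.34 to n = 1.52) the reflected ray undergoes no phase shift.
Exactly one π shift → a net half-wave offset.
So the condition for constructive reflection is 2 n t = (m + ½) λ.
Minimum at m = 0: t = λ / (4 n) = 584 / (4 × 2.34) = 62.4 nm.

0.0624 μm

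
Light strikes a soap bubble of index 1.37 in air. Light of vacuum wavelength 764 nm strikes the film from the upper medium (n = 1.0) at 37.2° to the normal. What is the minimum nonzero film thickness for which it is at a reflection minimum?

At the upper boundary (n = 1.0 to n = 1.37) the reflected ray undergoes a half-wave phase shift.
Ray reflecting at the bottom interface goes from n = 1.37 toward n = 1.0: no phase shift.
The two reflections differ by half a wavelength.
For minimum reflection here: 2 n t cos θ_r = m λ.
Snell's law: 1.0 sin 37.2° = 1.37 sin θ_r → sin θ_r = 0.441, cos θ_r = 0.897.
Minimum nonzero at m = 1: t = λ / (2 n cos θ_r) = 764 / (2 × 1.37 × 0.897) = 311 nm.

311 nm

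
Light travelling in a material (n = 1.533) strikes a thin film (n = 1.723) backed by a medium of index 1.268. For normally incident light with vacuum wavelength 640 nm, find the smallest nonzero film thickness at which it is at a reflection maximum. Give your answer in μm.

Ray reflecting at the top interface goes from n = 1.533 toward n = 1.723: a half-wave phase shift.
Bottom surface (1.723 → 1.268): reflection off a lower-index medium gives no phase shift.
The two reflections differ by half a wavelength.
For maximum reflection here: 2 n t = (m + ½) λ.
Minimum at m = 0: t = λ / (4 n) = 640 / (4 × 1.723) = 92.9 nm.

0.0929 μm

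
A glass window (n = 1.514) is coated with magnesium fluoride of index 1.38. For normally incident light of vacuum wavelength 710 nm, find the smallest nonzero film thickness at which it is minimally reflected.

129 nm

Top surface (1.0 → 1.38): reflection off a higher-index medium gives a half-wave phase shift.
At the lower boundary (n = 1.38 to n = 1.514) the reflected ray undergoes a half-wave phase shift.
The two reflections carry the same phase change, so no net offset.
So the condition for destructive reflection is 2 n t = (m + ½) λ.
Minimum at m = 0: t = λ / (4 n) = 710 / (4 × 1.38) = 129 nm.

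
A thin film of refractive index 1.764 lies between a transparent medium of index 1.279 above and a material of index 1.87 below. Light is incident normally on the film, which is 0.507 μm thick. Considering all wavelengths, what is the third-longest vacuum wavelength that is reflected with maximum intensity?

Ray reflecting at the top interface goes from n = 1.279 toward n = 1.764: a half-wave phase shift.
Ray reflecting at the bottom interface goes from n = 1.764 toward n = 1.87: a half-wave phase shift.
Zero or two π shifts → no net half-wave offset.
So the condition for constructive reflection is 2 n t = m λ.
λ = 2 n t / m. The third-longest wavelength is m = 3: λ = 2 × 1.764 × 507 / 3.00 = 596 nm.

596 nm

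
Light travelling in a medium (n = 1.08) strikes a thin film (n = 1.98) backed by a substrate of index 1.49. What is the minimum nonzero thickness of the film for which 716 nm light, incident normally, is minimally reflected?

Top surface (1.08 → 1.98): reflection off a higher-index medium gives a half-wave phase shift.
At the lower boundary (n = 1.98 to n = 1.49) the reflected ray undergoes no phase shift.
The two reflections differ by half a wavelength.
So the condition for destructive reflection is 2 n t = m λ.
Minimum nonzero at m = 1: t = λ / (2 n) = 716 / (2 × 1.98) = 181 nm.

181 nm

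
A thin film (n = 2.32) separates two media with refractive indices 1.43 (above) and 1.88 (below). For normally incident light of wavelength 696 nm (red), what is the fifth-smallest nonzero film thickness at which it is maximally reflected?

At the upper boundary (n = 1.43 to n = 2.32) the reflected ray undergoes a half-wave phase shift.
Ray reflecting at the bottom interface goes from n = 2.32 toward n = 1.88: no phase shift.
Net: one phase inversion between the two reflected rays.
For maximum reflection here: 2 n t = (m + ½) λ.
The fifth-smallest nonzero thickness corresponds to m = 4: t = (m + ½) λ / (2 n) = 4.50 × 696 / (2 × 2.32) = 675 nm.

675 nm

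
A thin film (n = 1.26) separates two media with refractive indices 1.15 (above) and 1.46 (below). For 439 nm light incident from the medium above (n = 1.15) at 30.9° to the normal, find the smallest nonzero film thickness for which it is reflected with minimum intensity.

At the upper boundary (n = 1.15 to n = 1.26) the reflected ray undergoes a half-wave phase shift.
At the lower boundary (n = 1.26 to n = 1.46) the reflected ray undergoes a half-wave phase shift.
The two reflections carry the same phase change, so no net offset.
With no net inversion, destructive interference in reflection requires 2 n t cos θ_r = (m + ½) λ.
Snell's law: 1.15 sin 30.9° = 1.26 sin θ_r → sin θ_r = 0.469, cos θ_r = 0.883.
Minimum at m = 0: t = λ / (4 n cos θ_r) = 439 / (4 × 1.26 × 0.883) = 98.6 nm.

98.6 nm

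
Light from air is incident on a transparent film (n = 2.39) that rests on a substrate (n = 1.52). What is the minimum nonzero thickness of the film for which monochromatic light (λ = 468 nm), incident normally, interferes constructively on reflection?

Ray reflecting at the top interface goes from n = 1.0 toward n = 2.39: a half-wave phase shift.
Bottom surface (2.39 → 1.52): reflection off a lower-index medium gives no phase shift.
Net: one phase inversion between the two reflected rays.
For strong reflection here: 2 n t = (m + ½) λ.
Minimum at m = 0: t = λ / (4 n) = 468 / (4 × 2.39) = 49.0 nm.

49.0 nm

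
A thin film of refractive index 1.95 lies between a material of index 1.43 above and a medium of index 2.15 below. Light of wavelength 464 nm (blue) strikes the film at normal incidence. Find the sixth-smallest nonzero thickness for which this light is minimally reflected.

654 nm

At the upper boundary (n = 1.43 to n = 1.95) the reflected ray undergoes a half-wave phase shift.
At the lower boundary (n = 1.95 to n = 2.15) the reflected ray undergoes a half-wave phase shift.
The two reflections carry the same phase change, so no net offset.
So the condition for destructive reflection is 2 n t = (m + ½) λ.
The sixth-smallest nonzero thickness corresponds to m = 5: t = (m + ½) λ / (2 n) = 5.50 × 464 / (2 × 1.95) = 654 nm.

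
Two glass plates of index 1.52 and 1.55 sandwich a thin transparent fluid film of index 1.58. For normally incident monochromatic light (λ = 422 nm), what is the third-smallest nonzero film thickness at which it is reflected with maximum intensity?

334 nm

At the upper boundary (n = 1.52 to n = 1.58) the reflected ray undergoes a half-wave phase shift.
At the lower boundary (n = 1.58 to n = 1.55) the reflected ray undergoes no phase shift.
Exactly one π shift → a net half-wave offset.
For maximum reflection here: 2 n t = (m + ½) λ.
The third-smallest nonzero thickness corresponds to m = 2: t = (m + ½) λ / (2 n) = 2.50 × 422 / (2 × 1.58) = 334 nm.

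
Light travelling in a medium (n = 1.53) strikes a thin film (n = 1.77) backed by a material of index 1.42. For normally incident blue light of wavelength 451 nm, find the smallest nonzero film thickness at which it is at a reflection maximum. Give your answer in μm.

At the upper boundary (n = 1.53 to n = 1.77) the reflected ray undergoes a half-wave phase shift.
Ray reflecting at the bottom interface goes from n = 1.77 toward n = 1.42: no phase shift.
Net: one phase inversion between the two reflected rays.
With one net inversion, constructive interference in reflection requires 2 n t = (m + ½) λ.
Minimum at m = 0: t = λ / (4 n) = 451 / (4 × 1.77) = 63.7 nm.

0.0637 μm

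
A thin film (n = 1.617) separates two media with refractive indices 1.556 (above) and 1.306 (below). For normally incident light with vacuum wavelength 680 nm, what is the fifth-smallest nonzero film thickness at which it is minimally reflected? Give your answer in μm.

Top surface (1.556 → 1.617): reflection off a higher-index medium gives a half-wave phase shift.
Ray reflecting at the bottom interface goes from n = 1.617 toward n = 1.306: no phase shift.
The two reflections differ by half a wavelength.
With one net inversion, destructive interference in reflection requires 2 n t = m λ.
The fifth-smallest nonzero thickness corresponds to m = 5: t = m λ / (2 n) = 5.00 × 680 / (2 × 1.617) = 1051 nm.

1.05 μm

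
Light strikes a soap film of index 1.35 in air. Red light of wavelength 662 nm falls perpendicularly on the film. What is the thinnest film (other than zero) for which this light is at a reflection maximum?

At the upper boundary (n = 1.0 to n = 1.35) the reflected ray undergoes a half-wave phase shift.
Ray reflecting at the bottom interface goes from n = 1.35 toward n = 1.0: no phase shift.
Exactly one π shift → a net half-wave offset.
For strong reflection here: 2 n t = (m + ½) λ.
Minimum at m = 0: t = λ / (4 n) = 662 / (4 × 1.35) = 123 nm.

123 nm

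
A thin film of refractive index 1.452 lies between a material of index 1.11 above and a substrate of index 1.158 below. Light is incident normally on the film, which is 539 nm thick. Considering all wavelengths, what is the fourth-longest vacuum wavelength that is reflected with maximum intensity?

At the upper boundary (n = 1.11 to n = 1.452) the reflected ray undergoes a half-wave phase shift.
At the lower boundary (n = 1.452 to n = 1.158) the reflected ray undergoes no phase shift.
The two reflections differ by half a wavelength.
For bright reflection here: 2 n t = (m + ½) λ.
λ = 2 n t / (m + ½). The fourth-longest wavelength is m = 3: λ = 2 × 1.452 × 539 / 3.50 = 447 nm.

447 nm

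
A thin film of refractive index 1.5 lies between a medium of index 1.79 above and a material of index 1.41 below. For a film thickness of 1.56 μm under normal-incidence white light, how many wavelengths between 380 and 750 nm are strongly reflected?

Top surface (1.79 → 1.5): reflection off a lower-index medium gives no phase shift.
Bottom surface (1.5 → 1.41): reflection off a lower-index medium gives no phase shift.
The two reflections carry the same phase change, so no net offset.
With no net inversion, constructive interference in reflection requires 2 n t = m λ.
λ = 2 n t / m = 4680 / m nm.
m=6: 780 nm (IR); m=7: 669 nm (visible); m=8: 585 nm (visible); m=9: 520 nm (visible); m=10: 468 nm (visible); m=11: 425 nm (visible); m=12: 390 nm (visible); m=13: 360 nm (UV).

6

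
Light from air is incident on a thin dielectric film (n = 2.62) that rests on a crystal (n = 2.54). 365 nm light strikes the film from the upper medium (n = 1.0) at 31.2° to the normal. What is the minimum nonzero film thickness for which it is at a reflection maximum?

At the upper boundary (n = 1.0 to n = 2.62) the reflected ray undergoes a half-wave phase shift.
Bottom surface (2.62 → 2.54): reflection off a lower-index medium gives no phase shift.
Net: one phase inversion between the two reflected rays.
With one net inversion, constructive interference in reflection requires 2 n t cos θ_r = (m + ½) λ.
Snell's law: 1.0 sin 31.2° = 2.62 sin θ_r → sin θ_r = 0.198, cos θ_r = 0.980.
Minimum at m = 0: t = λ / (4 n cos θ_r) = 365 / (4 × 2.62 × 0.980) = 35.5 nm.

35.5 nm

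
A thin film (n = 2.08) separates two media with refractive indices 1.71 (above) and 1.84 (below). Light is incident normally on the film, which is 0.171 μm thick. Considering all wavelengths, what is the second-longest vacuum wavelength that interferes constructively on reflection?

Ray reflecting at the top interface goes from n = 1.71 toward n = 2.08: a half-wave phase shift.
Bottom surface (2.08 → 1.84): reflection off a lower-index medium gives no phase shift.
Exactly one π shift → a net half-wave offset.
With one net inversion, constructive interference in reflection requires 2 n t = (m + ½) λ.
λ = 2 n t / (m + ½). The second-longest wavelength is m = 1: λ = 2 × 2.08 × 171 / 1.50 = 474 nm.

474 nm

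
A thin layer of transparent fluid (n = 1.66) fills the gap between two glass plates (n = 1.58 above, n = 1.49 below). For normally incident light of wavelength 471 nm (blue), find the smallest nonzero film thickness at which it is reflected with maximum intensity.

70.9 nm

Top surface (1.58 → 1.66): reflection off a higher-index medium gives a half-wave phase shift.
At the lower boundary (n = 1.66 to n = 1.49) the reflected ray undergoes no phase shift.
Net: one phase inversion between the two reflected rays.
With one net inversion, constructive interference in reflection requires 2 n t = (m + ½) λ.
Minimum at m = 0: t = λ / (4 n) = 471 / (4 × 1.66) = 70.9 nm.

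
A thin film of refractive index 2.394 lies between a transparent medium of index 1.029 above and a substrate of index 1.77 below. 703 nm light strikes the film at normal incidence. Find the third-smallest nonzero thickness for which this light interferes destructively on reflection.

440 nm

Top surface (1.029 → 2.394): reflection off a higher-index medium gives a half-wave phase shift.
At the lower boundary (n = 2.394 to n = 1.77) the reflected ray undergoes no phase shift.
The two reflections differ by half a wavelength.
So the condition for destructive reflection is 2 n t = m λ.
The third-smallest nonzero thickness corresponds to m = 3: t = m λ / (2 n) = 3.00 × 703 / (2 × 2.394) = 440 nm.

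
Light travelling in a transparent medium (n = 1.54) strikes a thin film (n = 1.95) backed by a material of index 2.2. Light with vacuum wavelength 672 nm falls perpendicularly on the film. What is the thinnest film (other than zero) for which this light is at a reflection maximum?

At the upper boundary (n = 1.54 to n = 1.95) the reflected ray undergoes a half-wave phase shift.
Ray reflecting at the bottom interface goes from n = 1.95 toward n = 2.2: a half-wave phase shift.
Zero or two π shifts → no net half-wave offset.
With no net inversion, constructive interference in reflection requires 2 n t = m λ.
Minimum nonzero at m = 1: t = λ / (2 n) = 672 / (2 × 1.95) = 172 nm.

172 nm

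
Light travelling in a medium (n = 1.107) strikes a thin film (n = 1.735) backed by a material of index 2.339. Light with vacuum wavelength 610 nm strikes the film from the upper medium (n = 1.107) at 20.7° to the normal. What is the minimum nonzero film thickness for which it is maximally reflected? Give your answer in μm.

0.180 μm

Top surface (1.107 → 1.735): reflection off a higher-index medium gives a half-wave phase shift.
At the lower boundary (n = 1.735 to n = 2.339) the reflected ray undergoes a half-wave phase shift.
Zero or two π shifts → no net half-wave offset.
For strong reflection here: 2 n t cos θ_r = m λ.
Snell's law: 1.107 sin 20.7° = 1.735 sin θ_r → sin θ_r = 0.226, cos θ_r = 0.974.
Minimum nonzero at m = 1: t = λ / (2 n cos θ_r) = 610 / (2 × 1.735 × 0.974) = 180 nm.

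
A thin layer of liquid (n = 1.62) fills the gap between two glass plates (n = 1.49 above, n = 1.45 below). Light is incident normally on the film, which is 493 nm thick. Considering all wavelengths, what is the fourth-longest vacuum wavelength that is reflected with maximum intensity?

Top surface (1.49 → 1.62): reflection off a higher-index medium gives a half-wave phase shift.
At the lower boundary (n = 1.62 to n = 1.45) the reflected ray undergoes no phase shift.
Net: one phase inversion between the two reflected rays.
With one net inversion, constructive interference in reflection requires 2 n t = (m + ½) λ.
λ = 2 n t / (m + ½). The fourth-longest wavelength is m = 3: λ = 2 × 1.62 × 493 / 3.50 = 456 nm.

456 nm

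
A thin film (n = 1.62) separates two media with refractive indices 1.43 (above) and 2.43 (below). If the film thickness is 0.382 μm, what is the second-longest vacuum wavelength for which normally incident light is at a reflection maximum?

Top surface (1.43 → 1.62): reflection off a higher-index medium gives a half-wave phase shift.
Ray reflecting at the bottom interface goes from n = 1.62 toward n = 2.43: a half-wave phase shift.
Zero or two π shifts → no net half-wave offset.
So the condition for constructive reflection is 2 n t = m λ.
λ = 2 n t / m. The second-longest wavelength is m = 2: λ = 2 × 1.62 × 382 / 2.00 = 619 nm.

619 nm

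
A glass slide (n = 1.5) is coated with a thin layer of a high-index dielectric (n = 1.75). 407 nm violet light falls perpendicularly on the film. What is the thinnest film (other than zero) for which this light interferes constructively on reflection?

At the upper boundary (n = 1.0 to n = 1.75) the reflected ray undergoes a half-wave phase shift.
Ray reflecting at the bottom interface goes from n = 1.75 toward n = 1.5: no phase shift.
Net: one phase inversion between the two reflected rays.
So the condition for constructive reflection is 2 n t = (m + ½) λ.
Minimum at m = 0: t = λ / (4 n) = 407 / (4 × 1.75) = 58.1 nm.

58.1 nm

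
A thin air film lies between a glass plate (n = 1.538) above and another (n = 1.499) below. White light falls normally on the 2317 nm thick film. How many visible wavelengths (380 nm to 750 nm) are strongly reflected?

6

Top surface (1.538 → 1.0): reflection off a lower-index medium gives no phase shift.
Bottom surface (1.0 → 1.499): reflection off a higher-index medium gives a half-wave phase shift.
Exactly one π shift → a net half-wave offset.
For maximum reflection here: 2 n t = (m + ½) λ.
λ = 2 n t / (m + ½) = 4634 / (m + ½) nm.
m=5: 843 nm (IR); m=6: 713 nm (visible); m=7: 618 nm (visible); m=8: 545 nm (visible); m=9: 488 nm (visible); m=10: 441 nm (visible); m=11: 403 nm (visible); m=12: 371 nm (UV).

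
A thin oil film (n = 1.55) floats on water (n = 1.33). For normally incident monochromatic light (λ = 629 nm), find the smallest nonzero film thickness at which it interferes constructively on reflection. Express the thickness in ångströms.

At the upper boundary (n = 1.0 to n = 1.55) the reflected ray undergoes a half-wave phase shift.
At the lower boundary (n = 1.55 to n = 1.33) the reflected ray undergoes no phase shift.
The two reflections differ by half a wavelength.
With one net inversion, constructive interference in reflection requires 2 n t = (m + ½) λ.
Minimum at m = 0: t = λ / (4 n) = 629 / (4 × 1.55) = 101 nm.

1015 Å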